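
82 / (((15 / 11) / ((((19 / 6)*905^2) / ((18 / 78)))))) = 18247385585 / 27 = 675829095.74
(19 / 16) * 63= 1197 / 16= 74.81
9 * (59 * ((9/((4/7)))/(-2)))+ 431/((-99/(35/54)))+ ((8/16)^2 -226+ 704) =-79253311/21384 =-3706.20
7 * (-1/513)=-7/513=-0.01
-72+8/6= -212/3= -70.67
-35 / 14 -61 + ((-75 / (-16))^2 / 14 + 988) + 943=6698745 / 3584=1869.07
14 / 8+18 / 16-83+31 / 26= -8209 / 104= -78.93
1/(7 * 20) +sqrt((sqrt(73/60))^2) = 1/140 +sqrt(1095)/30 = 1.11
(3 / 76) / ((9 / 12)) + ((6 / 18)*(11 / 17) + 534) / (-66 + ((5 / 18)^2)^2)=-17996011313 / 2237676493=-8.04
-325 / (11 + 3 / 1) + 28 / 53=-16833 / 742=-22.69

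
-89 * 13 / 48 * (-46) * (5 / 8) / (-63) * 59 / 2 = -7850245 / 24192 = -324.50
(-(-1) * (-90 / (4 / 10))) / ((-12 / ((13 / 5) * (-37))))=-7215 / 4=-1803.75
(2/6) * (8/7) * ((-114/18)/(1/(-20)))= 3040/63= 48.25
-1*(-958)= 958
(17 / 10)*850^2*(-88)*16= -1729376000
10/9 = 1.11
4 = 4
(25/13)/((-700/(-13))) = 1/28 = 0.04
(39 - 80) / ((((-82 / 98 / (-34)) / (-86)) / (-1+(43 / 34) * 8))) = 1306340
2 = 2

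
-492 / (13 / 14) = -6888 / 13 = -529.85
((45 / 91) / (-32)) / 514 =-45 / 1496768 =-0.00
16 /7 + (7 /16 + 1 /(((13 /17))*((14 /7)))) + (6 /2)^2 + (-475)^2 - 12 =328510549 /1456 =225625.38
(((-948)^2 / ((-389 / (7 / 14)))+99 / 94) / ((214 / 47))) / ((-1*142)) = 42200577 / 23641864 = 1.78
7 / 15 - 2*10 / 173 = 911 / 2595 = 0.35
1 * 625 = 625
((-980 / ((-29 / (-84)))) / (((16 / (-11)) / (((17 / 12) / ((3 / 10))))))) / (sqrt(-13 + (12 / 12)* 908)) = 320705* sqrt(895) / 31146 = 308.05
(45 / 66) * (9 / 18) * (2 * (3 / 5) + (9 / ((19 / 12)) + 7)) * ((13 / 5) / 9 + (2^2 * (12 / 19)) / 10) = 610697 / 238260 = 2.56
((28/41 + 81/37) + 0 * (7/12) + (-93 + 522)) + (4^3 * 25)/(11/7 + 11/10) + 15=296672235/283679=1045.80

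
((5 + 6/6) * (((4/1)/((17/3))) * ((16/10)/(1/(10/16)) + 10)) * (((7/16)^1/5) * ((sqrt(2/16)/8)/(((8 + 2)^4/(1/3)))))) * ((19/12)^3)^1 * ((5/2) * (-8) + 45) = 528143 * sqrt(2)/1253376000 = 0.00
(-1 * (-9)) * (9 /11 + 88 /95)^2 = 29909961 /1092025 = 27.39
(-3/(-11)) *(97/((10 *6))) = 97/220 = 0.44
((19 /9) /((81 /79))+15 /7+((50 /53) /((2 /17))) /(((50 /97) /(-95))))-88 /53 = -798035741 /540918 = -1475.34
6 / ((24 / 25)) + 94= 401 / 4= 100.25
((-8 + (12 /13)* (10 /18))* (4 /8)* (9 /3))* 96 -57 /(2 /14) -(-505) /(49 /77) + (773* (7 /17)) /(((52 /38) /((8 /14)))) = -851884 /1547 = -550.67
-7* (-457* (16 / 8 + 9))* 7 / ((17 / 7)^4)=591421523 / 83521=7081.11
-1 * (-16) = 16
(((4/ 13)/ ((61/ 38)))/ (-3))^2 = 0.00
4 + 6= 10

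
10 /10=1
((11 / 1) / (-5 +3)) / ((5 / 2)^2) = -22 / 25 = -0.88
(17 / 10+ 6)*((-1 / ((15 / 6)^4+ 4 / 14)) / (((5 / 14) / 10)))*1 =-120736 / 22035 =-5.48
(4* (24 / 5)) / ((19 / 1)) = 96 / 95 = 1.01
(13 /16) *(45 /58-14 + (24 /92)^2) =-5247515 /490912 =-10.69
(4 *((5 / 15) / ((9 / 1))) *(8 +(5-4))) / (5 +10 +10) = 4 / 75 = 0.05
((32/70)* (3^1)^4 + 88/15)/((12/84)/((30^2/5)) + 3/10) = 54048/379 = 142.61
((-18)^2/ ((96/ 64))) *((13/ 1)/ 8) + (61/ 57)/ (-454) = 9083117/ 25878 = 351.00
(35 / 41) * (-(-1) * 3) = 105 / 41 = 2.56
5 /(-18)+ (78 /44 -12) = -1040 /99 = -10.51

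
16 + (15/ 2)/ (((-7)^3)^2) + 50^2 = 592009783/ 235298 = 2516.00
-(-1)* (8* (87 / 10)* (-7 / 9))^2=659344 / 225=2930.42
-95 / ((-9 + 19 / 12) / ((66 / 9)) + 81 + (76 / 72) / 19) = -1.19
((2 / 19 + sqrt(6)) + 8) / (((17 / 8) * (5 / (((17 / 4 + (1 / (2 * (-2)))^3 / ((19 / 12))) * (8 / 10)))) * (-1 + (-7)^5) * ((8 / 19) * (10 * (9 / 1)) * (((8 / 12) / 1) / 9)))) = -0.00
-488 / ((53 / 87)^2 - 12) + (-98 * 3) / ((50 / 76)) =-891006468 / 2200475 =-404.92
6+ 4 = 10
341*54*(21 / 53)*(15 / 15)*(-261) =-1904285.55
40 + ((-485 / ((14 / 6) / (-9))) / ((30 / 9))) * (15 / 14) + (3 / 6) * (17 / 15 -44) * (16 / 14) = 616.81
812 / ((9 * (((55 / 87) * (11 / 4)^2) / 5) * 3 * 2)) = 188384 / 11979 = 15.73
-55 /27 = -2.04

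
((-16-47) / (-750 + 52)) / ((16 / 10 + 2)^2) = 175 / 25128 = 0.01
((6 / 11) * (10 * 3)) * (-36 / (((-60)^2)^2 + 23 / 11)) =-6480 / 142560023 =-0.00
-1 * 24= -24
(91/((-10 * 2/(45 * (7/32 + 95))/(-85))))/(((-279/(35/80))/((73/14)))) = -1720503785/126976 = -13549.83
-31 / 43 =-0.72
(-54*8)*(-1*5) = 2160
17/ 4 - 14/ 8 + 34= 36.50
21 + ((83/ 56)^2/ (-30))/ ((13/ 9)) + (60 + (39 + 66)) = 75807813/ 407680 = 185.95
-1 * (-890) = 890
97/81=1.20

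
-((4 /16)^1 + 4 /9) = -25 /36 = -0.69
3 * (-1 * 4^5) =-3072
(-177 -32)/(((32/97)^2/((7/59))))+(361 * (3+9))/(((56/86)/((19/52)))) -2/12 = 2202.79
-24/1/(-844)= 6/211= 0.03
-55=-55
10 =10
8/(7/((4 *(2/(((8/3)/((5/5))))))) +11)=3/5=0.60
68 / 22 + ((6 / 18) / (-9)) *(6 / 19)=5792 / 1881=3.08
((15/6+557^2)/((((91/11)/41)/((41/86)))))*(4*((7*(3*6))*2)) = 31773381156/43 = 738915840.84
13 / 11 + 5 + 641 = 7119 / 11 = 647.18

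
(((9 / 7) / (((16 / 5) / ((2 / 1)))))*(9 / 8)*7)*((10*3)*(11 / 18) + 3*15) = 12825 / 32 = 400.78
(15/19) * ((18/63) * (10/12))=25/133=0.19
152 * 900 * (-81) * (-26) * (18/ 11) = 5185814400/ 11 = 471437672.73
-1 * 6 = -6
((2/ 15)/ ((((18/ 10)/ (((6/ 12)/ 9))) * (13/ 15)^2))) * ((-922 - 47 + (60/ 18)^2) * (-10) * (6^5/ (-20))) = -3448400/ 169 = -20404.73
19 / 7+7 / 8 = 201 / 56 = 3.59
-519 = -519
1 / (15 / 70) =14 / 3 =4.67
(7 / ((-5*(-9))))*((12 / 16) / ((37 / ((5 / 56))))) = 1 / 3552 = 0.00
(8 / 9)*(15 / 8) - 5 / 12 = 5 / 4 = 1.25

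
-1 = -1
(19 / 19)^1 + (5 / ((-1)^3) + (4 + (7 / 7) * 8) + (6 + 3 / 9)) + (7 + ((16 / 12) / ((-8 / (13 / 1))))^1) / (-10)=277 / 20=13.85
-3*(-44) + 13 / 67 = 8857 / 67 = 132.19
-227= -227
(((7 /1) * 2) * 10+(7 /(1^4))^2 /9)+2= 1327 /9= 147.44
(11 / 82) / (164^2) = 11 / 2205472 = 0.00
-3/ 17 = -0.18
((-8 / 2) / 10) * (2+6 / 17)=-16 / 17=-0.94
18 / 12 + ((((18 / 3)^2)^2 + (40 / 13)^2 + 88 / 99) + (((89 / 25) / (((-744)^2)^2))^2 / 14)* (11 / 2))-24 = 356471381539741205239022238085139 / 277656751134208924393144320000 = 1283.86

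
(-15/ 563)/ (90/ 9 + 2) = -5/ 2252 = -0.00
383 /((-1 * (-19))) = 383 /19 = 20.16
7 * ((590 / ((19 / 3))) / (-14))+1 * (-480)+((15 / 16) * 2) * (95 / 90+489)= 357755 / 912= 392.28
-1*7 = -7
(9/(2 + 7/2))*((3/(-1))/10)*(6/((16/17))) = -1377/440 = -3.13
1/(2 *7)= 0.07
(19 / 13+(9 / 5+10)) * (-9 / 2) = -3879 / 65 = -59.68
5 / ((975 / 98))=98 / 195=0.50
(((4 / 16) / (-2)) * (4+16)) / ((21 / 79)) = -9.40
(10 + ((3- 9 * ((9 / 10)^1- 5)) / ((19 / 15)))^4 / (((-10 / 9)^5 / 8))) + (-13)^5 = -1004453194089 / 200000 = -5022265.97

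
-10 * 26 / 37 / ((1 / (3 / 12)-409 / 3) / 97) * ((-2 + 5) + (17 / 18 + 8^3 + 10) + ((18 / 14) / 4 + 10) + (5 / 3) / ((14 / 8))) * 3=853564595 / 102823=8301.30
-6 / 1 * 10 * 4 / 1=-240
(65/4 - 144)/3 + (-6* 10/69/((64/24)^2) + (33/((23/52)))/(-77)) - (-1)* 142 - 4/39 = 9867863/100464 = 98.22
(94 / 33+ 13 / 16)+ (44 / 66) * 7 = 4397 / 528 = 8.33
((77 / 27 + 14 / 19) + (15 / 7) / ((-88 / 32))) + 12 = 584989 / 39501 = 14.81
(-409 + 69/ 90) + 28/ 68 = -207989/ 510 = -407.82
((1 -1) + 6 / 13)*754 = 348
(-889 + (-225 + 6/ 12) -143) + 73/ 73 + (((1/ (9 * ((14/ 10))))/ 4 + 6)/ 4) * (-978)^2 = 40270019/ 28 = 1438214.96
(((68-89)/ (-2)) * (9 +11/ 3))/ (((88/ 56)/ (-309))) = -26152.64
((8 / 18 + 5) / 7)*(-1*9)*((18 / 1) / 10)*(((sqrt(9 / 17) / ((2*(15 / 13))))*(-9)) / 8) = 7371*sqrt(17) / 6800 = 4.47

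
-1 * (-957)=957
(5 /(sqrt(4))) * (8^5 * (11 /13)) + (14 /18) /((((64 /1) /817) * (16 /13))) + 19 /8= 8305972975 /119808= 69327.37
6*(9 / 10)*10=54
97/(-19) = -97/19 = -5.11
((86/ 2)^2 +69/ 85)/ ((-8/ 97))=-7625849/ 340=-22428.97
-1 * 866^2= -749956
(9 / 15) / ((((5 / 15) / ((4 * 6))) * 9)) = 24 / 5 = 4.80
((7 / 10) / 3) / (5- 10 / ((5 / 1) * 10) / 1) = 7 / 144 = 0.05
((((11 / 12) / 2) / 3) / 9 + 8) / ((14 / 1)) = 5195 / 9072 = 0.57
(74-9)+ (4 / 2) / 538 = 17486 / 269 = 65.00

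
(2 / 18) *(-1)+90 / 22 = 394 / 99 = 3.98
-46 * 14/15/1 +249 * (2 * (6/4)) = 10561/15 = 704.07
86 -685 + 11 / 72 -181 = -56149 / 72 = -779.85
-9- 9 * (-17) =144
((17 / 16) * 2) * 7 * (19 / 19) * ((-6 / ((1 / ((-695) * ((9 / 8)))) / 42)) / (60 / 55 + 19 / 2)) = 276733.41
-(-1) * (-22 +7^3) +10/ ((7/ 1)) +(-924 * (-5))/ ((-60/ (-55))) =31902/ 7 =4557.43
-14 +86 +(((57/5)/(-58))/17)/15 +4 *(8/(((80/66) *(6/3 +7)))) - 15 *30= -27736237/73950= -375.07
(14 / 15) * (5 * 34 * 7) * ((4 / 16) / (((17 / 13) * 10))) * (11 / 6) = 38.93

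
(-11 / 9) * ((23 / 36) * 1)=-253 / 324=-0.78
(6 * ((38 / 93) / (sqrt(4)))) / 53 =38 / 1643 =0.02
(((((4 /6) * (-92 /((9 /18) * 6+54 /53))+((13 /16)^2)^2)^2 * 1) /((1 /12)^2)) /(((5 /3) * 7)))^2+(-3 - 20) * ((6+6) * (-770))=3119836586908456962025420317247249 /411998533496848487389593600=7572445.85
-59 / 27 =-2.19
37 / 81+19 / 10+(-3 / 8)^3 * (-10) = 299027 / 103680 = 2.88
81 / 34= 2.38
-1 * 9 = -9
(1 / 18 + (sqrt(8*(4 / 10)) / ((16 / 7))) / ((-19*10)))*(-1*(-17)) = 17 / 18 - 119*sqrt(5) / 3800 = 0.87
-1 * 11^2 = -121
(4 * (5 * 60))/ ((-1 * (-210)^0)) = -1200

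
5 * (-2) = -10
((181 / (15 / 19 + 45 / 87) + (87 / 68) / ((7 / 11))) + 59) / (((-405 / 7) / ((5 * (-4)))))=17095369 / 247860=68.97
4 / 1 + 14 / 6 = 19 / 3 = 6.33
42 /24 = 7 /4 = 1.75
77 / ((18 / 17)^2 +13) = 289 / 53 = 5.45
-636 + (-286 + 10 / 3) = -2756 / 3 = -918.67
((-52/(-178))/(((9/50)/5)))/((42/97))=315250/16821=18.74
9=9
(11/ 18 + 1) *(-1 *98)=-1421/ 9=-157.89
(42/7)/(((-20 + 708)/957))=2871/344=8.35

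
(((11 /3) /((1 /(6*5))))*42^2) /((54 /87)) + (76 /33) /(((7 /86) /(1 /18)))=649940248 /2079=312621.57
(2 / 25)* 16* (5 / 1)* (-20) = -128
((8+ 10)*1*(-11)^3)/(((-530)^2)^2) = -11979/39452405000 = -0.00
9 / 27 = 1 / 3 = 0.33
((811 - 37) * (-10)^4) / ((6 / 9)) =11610000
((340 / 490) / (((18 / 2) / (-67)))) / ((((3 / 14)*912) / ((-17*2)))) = 19363 / 21546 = 0.90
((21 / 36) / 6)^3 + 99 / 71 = 36975905 / 26500608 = 1.40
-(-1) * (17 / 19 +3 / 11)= 244 / 209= 1.17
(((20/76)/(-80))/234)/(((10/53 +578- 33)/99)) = -583/228386080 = -0.00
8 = 8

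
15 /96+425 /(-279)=-12205 /8928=-1.37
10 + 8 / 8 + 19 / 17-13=-15 / 17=-0.88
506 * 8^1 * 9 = 36432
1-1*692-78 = -769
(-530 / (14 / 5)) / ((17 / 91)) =-17225 / 17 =-1013.24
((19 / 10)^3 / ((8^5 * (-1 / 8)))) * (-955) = 1310069 / 819200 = 1.60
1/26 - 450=-11699/26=-449.96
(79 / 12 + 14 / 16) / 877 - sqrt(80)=179 / 21048 - 4 * sqrt(5)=-8.94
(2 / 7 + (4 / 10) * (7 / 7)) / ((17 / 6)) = 144 / 595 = 0.24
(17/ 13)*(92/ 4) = 391/ 13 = 30.08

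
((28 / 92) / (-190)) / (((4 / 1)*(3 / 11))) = -77 / 52440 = -0.00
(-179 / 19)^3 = -5735339 / 6859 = -836.18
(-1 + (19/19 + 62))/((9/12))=248/3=82.67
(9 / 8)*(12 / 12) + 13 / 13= 17 / 8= 2.12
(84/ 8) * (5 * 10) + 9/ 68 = 35709/ 68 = 525.13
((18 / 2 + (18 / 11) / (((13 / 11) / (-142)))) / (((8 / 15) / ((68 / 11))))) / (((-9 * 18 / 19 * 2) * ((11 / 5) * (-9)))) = -6.44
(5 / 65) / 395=1 / 5135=0.00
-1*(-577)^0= -1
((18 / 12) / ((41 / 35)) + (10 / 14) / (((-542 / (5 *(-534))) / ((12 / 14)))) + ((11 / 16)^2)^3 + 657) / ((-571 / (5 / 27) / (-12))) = 30206799398609035 / 11735125809168384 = 2.57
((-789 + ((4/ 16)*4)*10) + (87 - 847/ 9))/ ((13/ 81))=-63675/ 13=-4898.08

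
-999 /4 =-249.75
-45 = -45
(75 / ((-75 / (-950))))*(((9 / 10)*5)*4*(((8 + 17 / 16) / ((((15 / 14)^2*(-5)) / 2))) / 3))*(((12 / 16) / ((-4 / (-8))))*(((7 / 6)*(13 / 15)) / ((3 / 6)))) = -2456909 / 45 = -54597.98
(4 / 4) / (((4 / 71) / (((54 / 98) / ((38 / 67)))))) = 128439 / 7448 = 17.24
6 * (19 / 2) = 57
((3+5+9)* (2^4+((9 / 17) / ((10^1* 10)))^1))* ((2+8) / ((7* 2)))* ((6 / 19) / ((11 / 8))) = 46644 / 1045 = 44.64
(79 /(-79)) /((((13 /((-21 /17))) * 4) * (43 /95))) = 1995 /38012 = 0.05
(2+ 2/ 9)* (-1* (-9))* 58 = 1160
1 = 1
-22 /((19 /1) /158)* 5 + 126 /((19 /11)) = -15994 /19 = -841.79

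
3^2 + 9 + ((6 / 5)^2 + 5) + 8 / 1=32.44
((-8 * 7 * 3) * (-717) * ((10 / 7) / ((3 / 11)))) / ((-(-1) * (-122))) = -315480 / 61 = -5171.80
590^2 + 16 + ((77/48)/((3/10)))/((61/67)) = 1528951267/4392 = 348121.87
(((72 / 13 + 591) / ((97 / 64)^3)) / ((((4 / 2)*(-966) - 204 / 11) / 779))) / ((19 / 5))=-95505203200 / 5303542803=-18.01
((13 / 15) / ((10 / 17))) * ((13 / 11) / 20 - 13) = -209729 / 11000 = -19.07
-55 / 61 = -0.90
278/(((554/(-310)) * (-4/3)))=64635/554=116.67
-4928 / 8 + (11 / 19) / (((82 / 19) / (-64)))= -25608 / 41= -624.59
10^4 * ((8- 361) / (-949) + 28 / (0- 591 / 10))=-570970000 / 560859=-1018.03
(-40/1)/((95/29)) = -232/19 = -12.21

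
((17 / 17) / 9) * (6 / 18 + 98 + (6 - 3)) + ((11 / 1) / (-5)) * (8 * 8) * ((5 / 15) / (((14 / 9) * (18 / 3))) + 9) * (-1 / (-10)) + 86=-141578 / 4725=-29.96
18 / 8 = 9 / 4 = 2.25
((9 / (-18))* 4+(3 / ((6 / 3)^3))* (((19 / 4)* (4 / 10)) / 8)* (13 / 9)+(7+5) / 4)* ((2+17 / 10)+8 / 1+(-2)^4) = 600259 / 19200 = 31.26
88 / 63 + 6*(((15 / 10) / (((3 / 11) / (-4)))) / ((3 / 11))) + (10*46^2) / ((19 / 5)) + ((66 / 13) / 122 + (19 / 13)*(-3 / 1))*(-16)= 4893524620 / 949221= 5155.31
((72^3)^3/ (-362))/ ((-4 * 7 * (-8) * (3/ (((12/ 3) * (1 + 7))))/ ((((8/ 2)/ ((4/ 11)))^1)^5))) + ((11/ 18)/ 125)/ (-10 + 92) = -257514100161641346760690063/ 233761500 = -1101610402746565823.55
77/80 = 0.96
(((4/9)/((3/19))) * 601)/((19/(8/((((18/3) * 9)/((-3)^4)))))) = 9616/9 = 1068.44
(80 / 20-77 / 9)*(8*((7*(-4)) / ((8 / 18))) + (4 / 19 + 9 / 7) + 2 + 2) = 2718341 / 1197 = 2270.96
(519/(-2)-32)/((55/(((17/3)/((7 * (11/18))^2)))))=-48654/29645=-1.64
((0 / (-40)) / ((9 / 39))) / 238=0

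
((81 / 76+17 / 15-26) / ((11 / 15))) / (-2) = 27133 / 1672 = 16.23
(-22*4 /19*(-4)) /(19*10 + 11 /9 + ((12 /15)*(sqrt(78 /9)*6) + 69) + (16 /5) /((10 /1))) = 105519600 /1479594809- 648000*sqrt(78) /1479594809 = 0.07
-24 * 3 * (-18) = 1296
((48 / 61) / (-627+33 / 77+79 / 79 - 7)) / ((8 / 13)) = -91 / 45018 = -0.00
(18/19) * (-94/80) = -423/380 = -1.11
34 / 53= 0.64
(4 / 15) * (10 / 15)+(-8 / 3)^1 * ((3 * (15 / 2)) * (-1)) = 2708 / 45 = 60.18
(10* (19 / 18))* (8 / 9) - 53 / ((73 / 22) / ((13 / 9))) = -80942 / 5913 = -13.69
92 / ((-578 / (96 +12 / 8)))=-4485 / 289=-15.52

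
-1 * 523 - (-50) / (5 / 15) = -373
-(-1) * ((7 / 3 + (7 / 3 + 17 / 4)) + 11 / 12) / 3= 59 / 18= 3.28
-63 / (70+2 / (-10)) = -315 / 349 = -0.90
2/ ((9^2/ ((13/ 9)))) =26/ 729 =0.04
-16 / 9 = -1.78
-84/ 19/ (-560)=3/ 380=0.01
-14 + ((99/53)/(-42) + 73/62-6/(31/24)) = -201408/11501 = -17.51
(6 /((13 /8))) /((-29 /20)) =-960 /377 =-2.55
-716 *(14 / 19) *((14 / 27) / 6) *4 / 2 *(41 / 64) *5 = -1798055 / 6156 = -292.08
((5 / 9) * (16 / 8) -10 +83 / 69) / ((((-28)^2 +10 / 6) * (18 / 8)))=-6364 / 1463697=-0.00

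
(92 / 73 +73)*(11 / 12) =19877 / 292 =68.07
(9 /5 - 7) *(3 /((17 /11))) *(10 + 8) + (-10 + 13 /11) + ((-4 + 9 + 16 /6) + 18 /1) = -462392 /2805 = -164.85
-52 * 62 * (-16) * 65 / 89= 3352960 / 89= 37673.71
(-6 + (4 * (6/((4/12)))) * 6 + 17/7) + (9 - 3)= 3041/7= 434.43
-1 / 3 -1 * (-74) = 221 / 3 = 73.67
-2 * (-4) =8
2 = 2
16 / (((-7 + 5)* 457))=-8 / 457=-0.02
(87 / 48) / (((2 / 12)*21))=29 / 56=0.52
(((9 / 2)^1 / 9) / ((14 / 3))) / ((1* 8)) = 3 / 224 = 0.01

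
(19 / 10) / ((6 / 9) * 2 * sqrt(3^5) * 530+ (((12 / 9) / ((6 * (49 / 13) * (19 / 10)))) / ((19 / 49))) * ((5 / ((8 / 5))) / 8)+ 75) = -77048683416 / 65582009709382435+ 32655031317504 * sqrt(3) / 327910048546912175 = 0.00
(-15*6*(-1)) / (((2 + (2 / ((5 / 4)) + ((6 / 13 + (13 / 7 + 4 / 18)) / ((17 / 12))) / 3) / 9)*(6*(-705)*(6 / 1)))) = -208845 / 132170956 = -0.00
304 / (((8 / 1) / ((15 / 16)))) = 285 / 8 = 35.62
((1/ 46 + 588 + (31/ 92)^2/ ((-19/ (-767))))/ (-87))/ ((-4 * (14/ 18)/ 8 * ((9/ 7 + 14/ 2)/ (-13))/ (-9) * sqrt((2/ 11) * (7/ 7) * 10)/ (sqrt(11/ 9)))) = 122651603217 * sqrt(5)/ 1352462560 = 202.78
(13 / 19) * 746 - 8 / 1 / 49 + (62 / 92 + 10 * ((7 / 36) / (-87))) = 8566099804 / 16766379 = 510.91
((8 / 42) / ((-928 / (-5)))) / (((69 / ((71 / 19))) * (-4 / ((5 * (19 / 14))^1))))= -0.00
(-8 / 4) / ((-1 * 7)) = 2 / 7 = 0.29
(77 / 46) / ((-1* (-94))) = 0.02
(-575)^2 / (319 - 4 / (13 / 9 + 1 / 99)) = 11500 / 11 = 1045.45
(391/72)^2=152881/5184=29.49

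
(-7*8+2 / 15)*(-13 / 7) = 10894 / 105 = 103.75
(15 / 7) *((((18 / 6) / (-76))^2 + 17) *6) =4419045 / 20216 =218.59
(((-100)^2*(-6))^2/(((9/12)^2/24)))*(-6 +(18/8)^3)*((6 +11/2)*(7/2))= 33327000000000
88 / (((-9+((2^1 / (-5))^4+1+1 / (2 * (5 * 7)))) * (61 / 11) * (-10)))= 847000 / 4248711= 0.20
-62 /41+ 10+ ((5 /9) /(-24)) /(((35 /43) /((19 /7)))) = 3649735 /433944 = 8.41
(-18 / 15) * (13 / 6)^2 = -169 / 30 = -5.63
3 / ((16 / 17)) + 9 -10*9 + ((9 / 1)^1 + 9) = -957 / 16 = -59.81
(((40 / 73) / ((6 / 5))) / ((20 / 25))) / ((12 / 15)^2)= 0.89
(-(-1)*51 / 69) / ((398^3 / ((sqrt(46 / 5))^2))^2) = 391 / 24841536239520400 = 0.00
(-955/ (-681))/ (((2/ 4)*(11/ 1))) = 1910/ 7491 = 0.25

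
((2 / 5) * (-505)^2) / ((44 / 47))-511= 2385993 / 22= 108454.23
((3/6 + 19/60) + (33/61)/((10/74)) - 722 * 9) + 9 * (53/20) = -5919437/915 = -6469.33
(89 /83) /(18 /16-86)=-712 /56357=-0.01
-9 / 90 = -1 / 10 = -0.10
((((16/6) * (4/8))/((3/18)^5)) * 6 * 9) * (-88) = -49268736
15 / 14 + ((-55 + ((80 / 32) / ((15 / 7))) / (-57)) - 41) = -113654 / 1197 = -94.95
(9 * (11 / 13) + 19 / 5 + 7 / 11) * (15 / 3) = 8617 / 143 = 60.26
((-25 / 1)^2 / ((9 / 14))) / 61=8750 / 549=15.94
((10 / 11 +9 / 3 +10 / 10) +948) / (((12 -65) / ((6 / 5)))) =-62892 / 2915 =-21.58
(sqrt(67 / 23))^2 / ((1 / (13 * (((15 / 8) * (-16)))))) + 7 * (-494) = -105664 / 23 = -4594.09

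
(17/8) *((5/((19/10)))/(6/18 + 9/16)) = 5100/817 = 6.24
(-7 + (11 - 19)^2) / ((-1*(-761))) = 57 / 761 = 0.07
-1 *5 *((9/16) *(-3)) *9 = 1215/16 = 75.94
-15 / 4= -3.75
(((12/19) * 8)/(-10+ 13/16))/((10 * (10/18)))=-0.10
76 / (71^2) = 76 / 5041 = 0.02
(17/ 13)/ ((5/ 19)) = 323/ 65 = 4.97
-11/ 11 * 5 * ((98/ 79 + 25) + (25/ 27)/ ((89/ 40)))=-133.28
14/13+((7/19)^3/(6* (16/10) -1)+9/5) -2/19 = 53246704/19170905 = 2.78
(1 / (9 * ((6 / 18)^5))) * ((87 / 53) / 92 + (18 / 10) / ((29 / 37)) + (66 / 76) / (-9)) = 804436209 / 13433380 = 59.88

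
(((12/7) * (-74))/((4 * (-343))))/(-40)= -111/48020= -0.00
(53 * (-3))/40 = -159/40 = -3.98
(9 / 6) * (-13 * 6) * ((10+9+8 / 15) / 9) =-3809 / 15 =-253.93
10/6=1.67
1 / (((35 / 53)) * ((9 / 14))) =106 / 45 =2.36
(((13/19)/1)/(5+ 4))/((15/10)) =26/513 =0.05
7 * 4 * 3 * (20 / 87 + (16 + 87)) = 251468 / 29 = 8671.31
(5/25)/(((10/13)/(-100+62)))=-247/25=-9.88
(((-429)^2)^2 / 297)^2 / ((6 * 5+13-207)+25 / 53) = -76591186786750493 / 963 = -79533942665369.15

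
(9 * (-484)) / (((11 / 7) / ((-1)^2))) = -2772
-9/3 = -3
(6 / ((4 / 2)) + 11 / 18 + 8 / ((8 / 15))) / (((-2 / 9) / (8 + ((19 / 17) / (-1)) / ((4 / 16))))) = -5025 / 17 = -295.59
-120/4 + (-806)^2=649606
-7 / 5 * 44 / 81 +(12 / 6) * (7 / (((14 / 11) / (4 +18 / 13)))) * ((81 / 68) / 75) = 0.18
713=713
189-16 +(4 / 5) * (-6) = 841 / 5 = 168.20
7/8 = 0.88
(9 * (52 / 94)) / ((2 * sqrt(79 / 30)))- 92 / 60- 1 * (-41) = 117 * sqrt(2370) / 3713+592 / 15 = 41.00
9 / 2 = 4.50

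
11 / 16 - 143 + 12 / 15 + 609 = 37399 / 80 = 467.49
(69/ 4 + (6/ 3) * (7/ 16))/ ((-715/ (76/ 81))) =-551/ 23166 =-0.02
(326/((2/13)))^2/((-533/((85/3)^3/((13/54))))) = -32633374250/41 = -795935957.32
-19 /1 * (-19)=361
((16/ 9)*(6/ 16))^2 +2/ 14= 37/ 63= 0.59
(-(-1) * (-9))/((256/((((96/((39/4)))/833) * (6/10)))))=-27/108290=-0.00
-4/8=-1/2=-0.50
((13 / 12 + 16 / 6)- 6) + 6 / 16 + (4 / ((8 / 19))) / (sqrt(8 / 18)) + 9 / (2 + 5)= 765 / 56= 13.66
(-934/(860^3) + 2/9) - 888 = -2541043724203/2862252000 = -887.78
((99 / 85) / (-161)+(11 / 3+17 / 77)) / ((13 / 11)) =1752323 / 533715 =3.28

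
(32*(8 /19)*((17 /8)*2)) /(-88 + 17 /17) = -1088 /1653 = -0.66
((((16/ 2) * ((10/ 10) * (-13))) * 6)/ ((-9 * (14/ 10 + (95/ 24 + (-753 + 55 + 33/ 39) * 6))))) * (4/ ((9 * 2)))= -216320/ 58653009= -0.00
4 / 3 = 1.33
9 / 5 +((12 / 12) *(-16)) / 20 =1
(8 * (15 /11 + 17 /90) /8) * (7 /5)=10759 /4950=2.17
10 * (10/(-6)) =-50/3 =-16.67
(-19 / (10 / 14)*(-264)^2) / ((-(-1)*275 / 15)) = -2528064 / 25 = -101122.56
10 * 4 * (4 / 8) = 20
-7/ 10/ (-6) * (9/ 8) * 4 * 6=63/ 20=3.15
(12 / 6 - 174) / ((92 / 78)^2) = -65403 / 529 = -123.64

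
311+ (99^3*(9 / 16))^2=76259892181097 / 256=297890203832.41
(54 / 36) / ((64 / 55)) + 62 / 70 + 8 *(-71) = -565.83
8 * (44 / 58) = 176 / 29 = 6.07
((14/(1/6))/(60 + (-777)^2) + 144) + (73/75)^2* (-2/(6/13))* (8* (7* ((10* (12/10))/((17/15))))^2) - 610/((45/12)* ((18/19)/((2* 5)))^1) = -181990.48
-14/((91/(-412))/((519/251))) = 427656/3263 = 131.06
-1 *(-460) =460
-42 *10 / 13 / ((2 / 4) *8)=-105 / 13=-8.08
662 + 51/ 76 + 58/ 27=1364209/ 2052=664.82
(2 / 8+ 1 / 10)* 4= 7 / 5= 1.40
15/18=5/6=0.83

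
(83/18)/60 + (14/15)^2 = 5119/5400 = 0.95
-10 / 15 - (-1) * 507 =1519 / 3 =506.33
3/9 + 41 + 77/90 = 3797/90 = 42.19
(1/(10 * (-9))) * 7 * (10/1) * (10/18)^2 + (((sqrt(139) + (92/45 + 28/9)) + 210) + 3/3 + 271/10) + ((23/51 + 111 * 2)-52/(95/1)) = sqrt(139) + 1094731087/2354670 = 476.71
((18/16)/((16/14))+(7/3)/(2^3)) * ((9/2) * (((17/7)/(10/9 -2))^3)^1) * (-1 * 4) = 468.43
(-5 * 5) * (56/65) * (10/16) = -175/13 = -13.46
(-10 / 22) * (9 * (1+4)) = -225 / 11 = -20.45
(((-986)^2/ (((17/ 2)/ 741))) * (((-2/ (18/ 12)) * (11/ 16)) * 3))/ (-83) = 2808068.60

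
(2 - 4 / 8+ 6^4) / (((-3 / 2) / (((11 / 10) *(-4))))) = 3806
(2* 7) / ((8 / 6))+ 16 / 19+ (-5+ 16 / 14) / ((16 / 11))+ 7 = 33389 / 2128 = 15.69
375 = 375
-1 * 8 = -8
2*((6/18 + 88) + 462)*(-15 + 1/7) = -343408/21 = -16352.76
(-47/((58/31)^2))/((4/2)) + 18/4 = -14891/6728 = -2.21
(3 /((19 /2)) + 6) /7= 120 /133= 0.90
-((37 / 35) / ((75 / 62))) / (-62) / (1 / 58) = 2146 / 2625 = 0.82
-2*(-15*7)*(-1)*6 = -1260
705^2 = 497025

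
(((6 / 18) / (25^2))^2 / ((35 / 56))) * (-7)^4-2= -35137042 / 17578125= -2.00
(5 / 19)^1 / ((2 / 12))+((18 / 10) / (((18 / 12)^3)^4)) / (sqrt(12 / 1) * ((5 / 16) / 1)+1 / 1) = 32768 * sqrt(3) / 649539+92450114 / 61706205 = 1.59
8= 8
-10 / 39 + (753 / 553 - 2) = -19297 / 21567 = -0.89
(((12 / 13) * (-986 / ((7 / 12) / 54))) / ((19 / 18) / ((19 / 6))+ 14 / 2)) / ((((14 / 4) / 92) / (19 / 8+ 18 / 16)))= -1058064768 / 1001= -1057007.76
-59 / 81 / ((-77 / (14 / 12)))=59 / 5346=0.01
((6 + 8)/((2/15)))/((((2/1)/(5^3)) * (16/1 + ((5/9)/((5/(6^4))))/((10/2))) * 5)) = 1875/64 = 29.30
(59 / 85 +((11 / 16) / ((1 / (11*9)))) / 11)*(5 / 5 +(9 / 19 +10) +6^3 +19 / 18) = 731471363 / 465120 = 1572.65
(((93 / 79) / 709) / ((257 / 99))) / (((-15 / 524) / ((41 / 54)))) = -3663022 / 215922405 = -0.02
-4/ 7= -0.57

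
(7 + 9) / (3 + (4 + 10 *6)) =0.24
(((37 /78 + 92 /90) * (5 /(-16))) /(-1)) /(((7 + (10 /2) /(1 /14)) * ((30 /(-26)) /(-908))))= 4.78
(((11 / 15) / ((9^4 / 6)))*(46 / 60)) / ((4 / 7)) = 0.00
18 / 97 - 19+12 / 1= -661 / 97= -6.81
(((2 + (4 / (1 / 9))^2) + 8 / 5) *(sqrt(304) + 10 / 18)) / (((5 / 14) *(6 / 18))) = 30324 / 5 + 1091664 *sqrt(19) / 25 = 196402.92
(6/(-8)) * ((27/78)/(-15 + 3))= 9/416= 0.02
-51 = -51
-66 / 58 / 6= -11 / 58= -0.19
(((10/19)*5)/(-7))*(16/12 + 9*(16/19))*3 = -25400/2527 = -10.05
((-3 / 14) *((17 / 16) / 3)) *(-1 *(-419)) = -31.80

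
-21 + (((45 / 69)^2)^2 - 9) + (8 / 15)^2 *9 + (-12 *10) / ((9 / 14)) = -4489889903 / 20988075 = -213.93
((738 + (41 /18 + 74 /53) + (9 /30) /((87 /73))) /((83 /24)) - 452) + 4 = -446754776 /1913565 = -233.47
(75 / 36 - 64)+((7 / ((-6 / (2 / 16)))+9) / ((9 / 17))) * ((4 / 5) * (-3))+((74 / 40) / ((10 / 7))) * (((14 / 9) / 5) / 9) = -4131437 / 40500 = -102.01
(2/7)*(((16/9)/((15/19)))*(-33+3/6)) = -3952/189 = -20.91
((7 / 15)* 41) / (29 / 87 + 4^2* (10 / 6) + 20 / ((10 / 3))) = 287 / 495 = 0.58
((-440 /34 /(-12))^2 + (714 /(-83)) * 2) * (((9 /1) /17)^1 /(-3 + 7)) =-3463153 /1631116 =-2.12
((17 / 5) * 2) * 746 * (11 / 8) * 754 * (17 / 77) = 40639469 / 35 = 1161127.69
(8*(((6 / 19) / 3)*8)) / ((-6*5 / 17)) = -3.82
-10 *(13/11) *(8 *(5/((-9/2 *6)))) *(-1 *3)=-52.53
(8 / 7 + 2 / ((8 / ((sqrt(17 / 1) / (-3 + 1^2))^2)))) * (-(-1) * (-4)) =-247 / 28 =-8.82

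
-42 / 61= -0.69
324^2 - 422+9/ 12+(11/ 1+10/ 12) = 1254799/ 12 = 104566.58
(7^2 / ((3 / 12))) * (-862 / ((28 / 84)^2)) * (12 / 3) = -6082272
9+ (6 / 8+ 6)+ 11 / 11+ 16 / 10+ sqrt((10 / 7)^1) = sqrt(70) / 7+ 367 / 20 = 19.55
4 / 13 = 0.31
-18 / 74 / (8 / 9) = -81 / 296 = -0.27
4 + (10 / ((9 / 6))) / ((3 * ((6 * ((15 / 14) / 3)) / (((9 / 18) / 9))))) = 986 / 243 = 4.06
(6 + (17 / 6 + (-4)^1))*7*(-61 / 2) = -12383 / 12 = -1031.92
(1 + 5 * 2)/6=11/6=1.83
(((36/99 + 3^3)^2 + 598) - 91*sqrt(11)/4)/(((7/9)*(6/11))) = 488877/154 - 429*sqrt(11)/8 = 2996.67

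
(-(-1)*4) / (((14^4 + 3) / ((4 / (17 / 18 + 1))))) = 288 / 1344665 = 0.00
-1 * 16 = -16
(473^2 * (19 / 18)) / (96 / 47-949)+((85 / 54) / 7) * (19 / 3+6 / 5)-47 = -7436702975 / 25235469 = -294.69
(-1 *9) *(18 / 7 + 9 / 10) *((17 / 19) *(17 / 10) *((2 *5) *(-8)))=2528172 / 665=3801.76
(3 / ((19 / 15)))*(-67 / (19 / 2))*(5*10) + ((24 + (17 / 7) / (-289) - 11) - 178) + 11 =-42494547 / 42959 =-989.19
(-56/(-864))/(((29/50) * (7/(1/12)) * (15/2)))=5/28188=0.00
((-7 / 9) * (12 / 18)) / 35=-2 / 135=-0.01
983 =983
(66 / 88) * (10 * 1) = 15 / 2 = 7.50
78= 78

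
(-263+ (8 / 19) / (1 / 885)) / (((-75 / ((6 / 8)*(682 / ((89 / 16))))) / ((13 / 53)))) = -32.97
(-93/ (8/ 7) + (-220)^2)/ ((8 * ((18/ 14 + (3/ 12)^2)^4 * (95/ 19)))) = 950378648576/ 2599428005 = 365.61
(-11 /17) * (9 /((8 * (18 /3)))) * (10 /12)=-0.10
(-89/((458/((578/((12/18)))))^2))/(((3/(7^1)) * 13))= -156100749/2726932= -57.24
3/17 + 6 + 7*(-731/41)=-82684/697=-118.63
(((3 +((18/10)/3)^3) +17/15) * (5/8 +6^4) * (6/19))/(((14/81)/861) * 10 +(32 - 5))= 168557650569/2555699500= 65.95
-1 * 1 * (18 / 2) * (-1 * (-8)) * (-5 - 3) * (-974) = -561024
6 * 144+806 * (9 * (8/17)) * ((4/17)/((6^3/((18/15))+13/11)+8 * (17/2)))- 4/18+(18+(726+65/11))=1616.91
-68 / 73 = -0.93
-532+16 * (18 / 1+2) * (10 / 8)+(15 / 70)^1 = -1845 / 14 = -131.79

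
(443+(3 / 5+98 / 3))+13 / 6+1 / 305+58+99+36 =1228729 / 1830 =671.44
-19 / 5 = -3.80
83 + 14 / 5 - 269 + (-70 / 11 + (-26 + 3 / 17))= -201387 / 935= -215.39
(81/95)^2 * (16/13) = 104976/117325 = 0.89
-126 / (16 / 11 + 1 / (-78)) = -108108 / 1237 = -87.40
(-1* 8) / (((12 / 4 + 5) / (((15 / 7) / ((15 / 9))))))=-9 / 7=-1.29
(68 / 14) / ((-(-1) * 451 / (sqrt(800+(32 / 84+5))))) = 34 * sqrt(355173) / 66297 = 0.31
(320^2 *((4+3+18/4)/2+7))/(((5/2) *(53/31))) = 16189440/53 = 305461.13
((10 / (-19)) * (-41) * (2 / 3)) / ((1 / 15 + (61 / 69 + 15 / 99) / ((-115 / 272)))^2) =2082436801500 / 821802605851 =2.53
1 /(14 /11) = 11 /14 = 0.79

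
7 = 7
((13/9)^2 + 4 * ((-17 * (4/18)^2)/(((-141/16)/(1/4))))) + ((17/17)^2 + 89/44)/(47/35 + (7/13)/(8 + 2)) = 1387870969/319354002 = 4.35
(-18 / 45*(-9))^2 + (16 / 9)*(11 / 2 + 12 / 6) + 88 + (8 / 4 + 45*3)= 18847 / 75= 251.29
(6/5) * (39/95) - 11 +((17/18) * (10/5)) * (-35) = -327544/4275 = -76.62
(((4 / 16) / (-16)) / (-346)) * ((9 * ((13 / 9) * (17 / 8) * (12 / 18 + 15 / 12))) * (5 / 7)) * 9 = 76245 / 4960256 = 0.02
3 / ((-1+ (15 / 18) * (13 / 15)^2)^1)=-810 / 101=-8.02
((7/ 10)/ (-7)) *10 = -1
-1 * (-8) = 8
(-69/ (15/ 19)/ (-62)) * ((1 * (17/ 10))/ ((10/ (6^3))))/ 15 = 66861/ 19375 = 3.45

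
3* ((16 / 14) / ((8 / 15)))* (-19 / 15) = -57 / 7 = -8.14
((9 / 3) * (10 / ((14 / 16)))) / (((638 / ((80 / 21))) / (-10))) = -32000 / 15631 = -2.05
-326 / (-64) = 163 / 32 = 5.09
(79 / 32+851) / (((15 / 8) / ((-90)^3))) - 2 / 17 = -5641087052 / 17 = -331828650.12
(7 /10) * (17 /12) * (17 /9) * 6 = 2023 /180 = 11.24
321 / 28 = 11.46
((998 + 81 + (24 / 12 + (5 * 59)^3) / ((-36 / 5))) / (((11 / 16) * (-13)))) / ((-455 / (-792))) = 586619616 / 845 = 694224.40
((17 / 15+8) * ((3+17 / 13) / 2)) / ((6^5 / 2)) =959 / 189540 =0.01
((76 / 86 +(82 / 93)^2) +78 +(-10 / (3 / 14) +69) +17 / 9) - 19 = 10522907 / 123969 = 84.88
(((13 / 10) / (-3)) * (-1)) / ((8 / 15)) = 13 / 16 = 0.81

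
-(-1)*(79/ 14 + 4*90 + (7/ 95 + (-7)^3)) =30213/ 1330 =22.72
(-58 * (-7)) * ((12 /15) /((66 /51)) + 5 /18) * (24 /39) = 1440488 /6435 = 223.85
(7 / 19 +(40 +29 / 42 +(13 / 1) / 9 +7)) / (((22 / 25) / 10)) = 14813875 / 26334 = 562.54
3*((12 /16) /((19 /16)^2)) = 576 /361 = 1.60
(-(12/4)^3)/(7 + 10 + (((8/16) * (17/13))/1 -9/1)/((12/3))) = -936/517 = -1.81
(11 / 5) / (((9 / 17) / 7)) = 1309 / 45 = 29.09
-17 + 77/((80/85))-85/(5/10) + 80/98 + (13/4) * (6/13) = -102.87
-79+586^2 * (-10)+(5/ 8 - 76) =-27472915/ 8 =-3434114.38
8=8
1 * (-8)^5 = -32768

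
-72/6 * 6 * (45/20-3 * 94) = 20142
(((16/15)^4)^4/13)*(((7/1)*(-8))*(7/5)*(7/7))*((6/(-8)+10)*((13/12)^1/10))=-8360986751408854269952/492630626678466796875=-16.97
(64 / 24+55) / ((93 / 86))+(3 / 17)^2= 4302253 / 80631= 53.36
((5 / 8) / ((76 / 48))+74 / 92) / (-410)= -0.00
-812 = -812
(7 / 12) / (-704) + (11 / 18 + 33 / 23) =1192093 / 582912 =2.05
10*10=100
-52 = -52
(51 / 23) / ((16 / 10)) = 255 / 184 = 1.39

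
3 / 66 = 1 / 22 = 0.05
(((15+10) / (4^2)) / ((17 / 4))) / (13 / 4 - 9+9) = 25 / 221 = 0.11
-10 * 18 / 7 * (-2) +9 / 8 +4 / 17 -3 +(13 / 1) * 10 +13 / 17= 10111 / 56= 180.55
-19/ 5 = -3.80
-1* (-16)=16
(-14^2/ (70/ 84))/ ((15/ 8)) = -125.44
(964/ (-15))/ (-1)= 964/ 15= 64.27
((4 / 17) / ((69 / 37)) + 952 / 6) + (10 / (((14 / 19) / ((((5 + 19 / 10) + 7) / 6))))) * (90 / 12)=8640083 / 21896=394.60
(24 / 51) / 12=2 / 51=0.04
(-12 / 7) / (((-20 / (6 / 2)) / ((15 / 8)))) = 27 / 56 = 0.48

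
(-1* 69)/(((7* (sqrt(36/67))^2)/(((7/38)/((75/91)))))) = -140231/34200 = -4.10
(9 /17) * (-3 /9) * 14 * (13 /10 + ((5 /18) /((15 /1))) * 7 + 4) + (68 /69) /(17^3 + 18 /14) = -405958651 /30263400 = -13.41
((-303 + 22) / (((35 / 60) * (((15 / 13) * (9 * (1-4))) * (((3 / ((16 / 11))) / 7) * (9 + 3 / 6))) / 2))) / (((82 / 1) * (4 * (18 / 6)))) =116896 / 10411335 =0.01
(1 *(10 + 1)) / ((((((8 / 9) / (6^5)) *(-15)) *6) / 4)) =-21384 / 5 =-4276.80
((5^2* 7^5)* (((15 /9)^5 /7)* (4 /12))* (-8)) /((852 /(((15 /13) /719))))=-1875781250 /483791373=-3.88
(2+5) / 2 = 7 / 2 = 3.50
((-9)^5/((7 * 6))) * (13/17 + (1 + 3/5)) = -3956283/1190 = -3324.61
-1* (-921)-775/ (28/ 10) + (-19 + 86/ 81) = 710197/ 1134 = 626.28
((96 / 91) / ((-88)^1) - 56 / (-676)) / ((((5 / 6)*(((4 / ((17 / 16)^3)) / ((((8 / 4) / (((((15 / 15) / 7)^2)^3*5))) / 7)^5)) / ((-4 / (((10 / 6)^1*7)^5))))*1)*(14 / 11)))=-2688685085519886923311653 / 528125000000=-5091001345363.10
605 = 605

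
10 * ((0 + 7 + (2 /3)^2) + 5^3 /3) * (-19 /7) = -83980 /63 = -1333.02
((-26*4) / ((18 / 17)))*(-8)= 785.78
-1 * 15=-15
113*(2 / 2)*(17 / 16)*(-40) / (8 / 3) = -28815 / 16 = -1800.94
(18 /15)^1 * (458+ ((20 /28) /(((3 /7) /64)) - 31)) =3202 /5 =640.40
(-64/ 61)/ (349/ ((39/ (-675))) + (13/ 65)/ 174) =723840/ 4167320957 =0.00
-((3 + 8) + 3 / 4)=-47 / 4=-11.75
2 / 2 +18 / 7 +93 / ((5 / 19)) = 356.97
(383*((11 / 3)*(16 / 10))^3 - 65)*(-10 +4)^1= -521568802 / 1125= -463616.71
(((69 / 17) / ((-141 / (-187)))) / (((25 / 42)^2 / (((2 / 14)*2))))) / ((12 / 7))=74382 / 29375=2.53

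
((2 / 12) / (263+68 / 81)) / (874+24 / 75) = 225 / 311418212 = 0.00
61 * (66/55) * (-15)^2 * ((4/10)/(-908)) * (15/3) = -8235/227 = -36.28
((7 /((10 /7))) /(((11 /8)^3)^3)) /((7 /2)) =939524096 /11789738455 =0.08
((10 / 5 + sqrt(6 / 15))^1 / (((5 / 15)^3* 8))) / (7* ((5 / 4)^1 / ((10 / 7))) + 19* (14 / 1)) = 0.03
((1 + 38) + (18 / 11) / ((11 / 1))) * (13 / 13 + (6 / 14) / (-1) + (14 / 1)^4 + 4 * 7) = 1274783544 / 847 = 1505057.31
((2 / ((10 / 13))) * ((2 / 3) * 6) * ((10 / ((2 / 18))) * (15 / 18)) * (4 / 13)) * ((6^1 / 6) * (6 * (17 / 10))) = 2448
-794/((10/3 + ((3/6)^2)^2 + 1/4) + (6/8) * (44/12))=-38112/307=-124.14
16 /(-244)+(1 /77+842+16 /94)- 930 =-19400825 /220759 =-87.88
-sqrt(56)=-2*sqrt(14)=-7.48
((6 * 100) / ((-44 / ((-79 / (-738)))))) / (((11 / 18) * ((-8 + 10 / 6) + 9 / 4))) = 142200 / 243089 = 0.58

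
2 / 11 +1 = 13 / 11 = 1.18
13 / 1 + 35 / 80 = 215 / 16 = 13.44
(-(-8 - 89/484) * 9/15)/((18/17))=67337/14520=4.64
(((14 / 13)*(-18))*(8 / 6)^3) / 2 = -896 / 39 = -22.97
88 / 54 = 44 / 27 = 1.63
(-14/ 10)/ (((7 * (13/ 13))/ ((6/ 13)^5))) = -7776/ 1856465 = -0.00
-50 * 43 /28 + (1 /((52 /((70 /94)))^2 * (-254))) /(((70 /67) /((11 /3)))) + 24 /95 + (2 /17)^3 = -2276123183034047419 /29741014559081280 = -76.53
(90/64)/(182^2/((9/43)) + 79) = 405/45601376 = 0.00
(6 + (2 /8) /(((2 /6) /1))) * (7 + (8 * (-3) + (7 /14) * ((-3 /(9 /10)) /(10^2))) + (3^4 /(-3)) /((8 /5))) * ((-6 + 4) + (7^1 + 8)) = -475839 /160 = -2973.99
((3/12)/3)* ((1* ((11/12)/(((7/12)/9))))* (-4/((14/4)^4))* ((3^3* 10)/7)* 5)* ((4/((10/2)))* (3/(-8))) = 213840/117649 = 1.82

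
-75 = -75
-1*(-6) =6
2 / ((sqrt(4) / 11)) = 11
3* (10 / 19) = 30 / 19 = 1.58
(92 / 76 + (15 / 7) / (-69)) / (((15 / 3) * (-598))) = -0.00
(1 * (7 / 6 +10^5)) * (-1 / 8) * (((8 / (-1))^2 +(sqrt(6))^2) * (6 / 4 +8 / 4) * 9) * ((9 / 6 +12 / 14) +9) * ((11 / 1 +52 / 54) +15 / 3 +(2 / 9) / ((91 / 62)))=-3343014001375 / 624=-5357394232.97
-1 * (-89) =89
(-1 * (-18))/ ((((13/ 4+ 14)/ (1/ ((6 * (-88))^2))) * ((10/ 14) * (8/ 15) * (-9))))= -0.00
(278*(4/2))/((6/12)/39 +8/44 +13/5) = 198.95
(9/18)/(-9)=-1/18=-0.06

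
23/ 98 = 0.23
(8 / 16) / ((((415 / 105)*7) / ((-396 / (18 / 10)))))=-330 / 83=-3.98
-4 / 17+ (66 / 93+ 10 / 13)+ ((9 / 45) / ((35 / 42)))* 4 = 377424 / 171275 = 2.20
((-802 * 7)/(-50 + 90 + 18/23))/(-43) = 9223/2881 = 3.20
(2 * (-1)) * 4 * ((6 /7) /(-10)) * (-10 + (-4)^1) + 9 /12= -177 /20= -8.85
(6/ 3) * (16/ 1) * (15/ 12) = 40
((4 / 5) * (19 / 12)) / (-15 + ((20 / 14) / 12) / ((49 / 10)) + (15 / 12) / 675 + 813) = 234612 / 147810403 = 0.00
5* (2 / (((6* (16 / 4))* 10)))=1 / 24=0.04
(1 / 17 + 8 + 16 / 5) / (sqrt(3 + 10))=957* sqrt(13) / 1105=3.12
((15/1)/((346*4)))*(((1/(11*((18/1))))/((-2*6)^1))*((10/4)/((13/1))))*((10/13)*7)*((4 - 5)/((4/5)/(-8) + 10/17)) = 74375/7687693728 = 0.00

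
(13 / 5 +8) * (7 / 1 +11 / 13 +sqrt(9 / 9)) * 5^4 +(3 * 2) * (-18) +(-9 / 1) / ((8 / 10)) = 3041299 / 52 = 58486.52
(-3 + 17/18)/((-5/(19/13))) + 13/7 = 20131/8190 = 2.46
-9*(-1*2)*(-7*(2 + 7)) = -1134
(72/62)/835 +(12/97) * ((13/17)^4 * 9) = 0.38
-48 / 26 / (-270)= 4 / 585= 0.01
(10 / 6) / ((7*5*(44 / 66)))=1 / 14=0.07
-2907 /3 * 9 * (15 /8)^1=-130815 /8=-16351.88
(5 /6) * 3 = 5 /2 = 2.50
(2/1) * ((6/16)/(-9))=-1/12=-0.08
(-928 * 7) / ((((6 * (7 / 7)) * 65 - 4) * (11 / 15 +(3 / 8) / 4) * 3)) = -519680 / 76621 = -6.78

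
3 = 3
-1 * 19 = -19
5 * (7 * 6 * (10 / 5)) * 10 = 4200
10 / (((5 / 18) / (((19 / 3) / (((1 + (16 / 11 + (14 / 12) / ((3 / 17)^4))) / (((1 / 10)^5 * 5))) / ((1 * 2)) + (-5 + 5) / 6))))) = 152361 / 8055298750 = 0.00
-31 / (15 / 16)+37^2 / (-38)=-39383 / 570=-69.09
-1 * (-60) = 60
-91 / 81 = -1.12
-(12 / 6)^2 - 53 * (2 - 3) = 49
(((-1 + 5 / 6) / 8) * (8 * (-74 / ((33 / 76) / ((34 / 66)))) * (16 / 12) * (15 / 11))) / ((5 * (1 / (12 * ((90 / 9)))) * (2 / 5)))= 19121600 / 11979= 1596.26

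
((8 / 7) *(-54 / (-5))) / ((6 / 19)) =39.09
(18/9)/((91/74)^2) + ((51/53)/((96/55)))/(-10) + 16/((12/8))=1005654775/84267456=11.93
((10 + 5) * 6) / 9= 10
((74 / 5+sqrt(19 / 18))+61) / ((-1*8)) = -379 / 40 - sqrt(38) / 48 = -9.60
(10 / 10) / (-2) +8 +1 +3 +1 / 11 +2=299 / 22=13.59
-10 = -10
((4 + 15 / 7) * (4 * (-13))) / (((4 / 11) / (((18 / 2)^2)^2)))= -40343589 / 7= -5763369.86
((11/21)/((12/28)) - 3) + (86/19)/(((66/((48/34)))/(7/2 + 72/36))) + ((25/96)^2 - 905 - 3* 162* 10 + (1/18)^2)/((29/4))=-154689582037/194234112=-796.41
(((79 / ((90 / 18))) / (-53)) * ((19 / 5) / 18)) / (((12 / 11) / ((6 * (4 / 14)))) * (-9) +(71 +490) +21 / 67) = -1106237 / 9765787950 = -0.00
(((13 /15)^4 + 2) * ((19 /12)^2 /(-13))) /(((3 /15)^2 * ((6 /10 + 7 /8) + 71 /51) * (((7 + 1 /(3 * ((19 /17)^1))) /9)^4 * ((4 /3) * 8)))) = -0.93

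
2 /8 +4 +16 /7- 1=155 /28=5.54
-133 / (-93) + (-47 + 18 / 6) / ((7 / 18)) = -72725 / 651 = -111.71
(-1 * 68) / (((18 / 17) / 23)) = -13294 / 9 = -1477.11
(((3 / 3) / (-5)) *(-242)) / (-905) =-242 / 4525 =-0.05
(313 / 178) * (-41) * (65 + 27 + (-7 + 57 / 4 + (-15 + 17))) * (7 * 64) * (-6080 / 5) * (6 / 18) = 117973255680 / 89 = 1325542198.65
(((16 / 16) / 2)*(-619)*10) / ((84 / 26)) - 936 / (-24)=-38597 / 42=-918.98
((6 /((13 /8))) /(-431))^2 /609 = 0.00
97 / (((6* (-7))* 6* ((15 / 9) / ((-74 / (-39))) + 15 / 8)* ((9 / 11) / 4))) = -315832 / 462105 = -0.68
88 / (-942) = -44 / 471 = -0.09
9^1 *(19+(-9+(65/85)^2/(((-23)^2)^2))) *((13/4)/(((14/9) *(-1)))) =-851603913927/4528946744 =-188.04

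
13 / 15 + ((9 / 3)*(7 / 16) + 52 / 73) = 50659 / 17520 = 2.89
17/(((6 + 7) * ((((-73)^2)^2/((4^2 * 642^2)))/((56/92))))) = 1569520512/8491074059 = 0.18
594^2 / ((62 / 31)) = 176418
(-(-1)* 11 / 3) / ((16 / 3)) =11 / 16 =0.69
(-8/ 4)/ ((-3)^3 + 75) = -1/ 24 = -0.04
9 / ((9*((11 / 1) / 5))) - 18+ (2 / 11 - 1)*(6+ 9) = -328 / 11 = -29.82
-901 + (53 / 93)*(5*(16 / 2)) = -81673 / 93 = -878.20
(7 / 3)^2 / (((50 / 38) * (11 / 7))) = 2.63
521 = 521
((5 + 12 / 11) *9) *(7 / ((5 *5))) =4221 / 275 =15.35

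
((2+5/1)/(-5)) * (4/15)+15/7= 929/525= 1.77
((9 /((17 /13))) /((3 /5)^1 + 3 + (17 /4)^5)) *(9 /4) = 0.01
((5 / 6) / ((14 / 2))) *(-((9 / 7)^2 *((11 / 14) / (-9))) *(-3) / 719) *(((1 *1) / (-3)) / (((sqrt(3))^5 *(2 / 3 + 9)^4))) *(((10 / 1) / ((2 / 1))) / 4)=2475 *sqrt(3) / 19535882058224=0.00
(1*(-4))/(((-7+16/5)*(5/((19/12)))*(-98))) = -1/294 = -0.00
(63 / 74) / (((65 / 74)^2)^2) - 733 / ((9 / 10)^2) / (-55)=284436601292 / 15904906875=17.88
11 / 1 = 11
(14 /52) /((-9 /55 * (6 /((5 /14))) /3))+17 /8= 1.83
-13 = -13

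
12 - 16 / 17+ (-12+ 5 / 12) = -107 / 204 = -0.52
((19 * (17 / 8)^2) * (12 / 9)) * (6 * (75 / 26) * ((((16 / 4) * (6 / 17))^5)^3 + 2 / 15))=349471.98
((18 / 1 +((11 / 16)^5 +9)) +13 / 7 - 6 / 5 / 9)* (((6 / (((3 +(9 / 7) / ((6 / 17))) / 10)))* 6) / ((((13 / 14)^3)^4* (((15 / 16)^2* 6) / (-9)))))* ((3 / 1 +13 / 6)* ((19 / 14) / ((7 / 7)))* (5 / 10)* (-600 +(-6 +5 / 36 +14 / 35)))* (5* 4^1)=13017815037099188889336281 / 47178622373024025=275926137.35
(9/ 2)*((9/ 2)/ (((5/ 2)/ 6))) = 243/ 5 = 48.60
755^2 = 570025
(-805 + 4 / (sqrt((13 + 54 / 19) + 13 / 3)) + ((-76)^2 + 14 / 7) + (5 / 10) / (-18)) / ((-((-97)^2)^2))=-179027 / 3187054116- 2 * sqrt(2622) / 10180867315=-0.00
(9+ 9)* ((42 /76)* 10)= 1890 /19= 99.47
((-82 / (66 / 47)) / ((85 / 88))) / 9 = -15416 / 2295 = -6.72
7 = 7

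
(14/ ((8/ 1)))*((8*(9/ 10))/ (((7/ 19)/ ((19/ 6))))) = 1083/ 10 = 108.30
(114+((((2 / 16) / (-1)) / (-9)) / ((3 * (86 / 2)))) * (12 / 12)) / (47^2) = 1058833 / 20517192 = 0.05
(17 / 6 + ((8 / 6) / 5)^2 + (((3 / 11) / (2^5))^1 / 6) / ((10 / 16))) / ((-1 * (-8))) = 57553 / 158400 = 0.36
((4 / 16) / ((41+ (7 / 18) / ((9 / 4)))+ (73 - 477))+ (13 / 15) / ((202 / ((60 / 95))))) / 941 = 2279261 / 1061400780620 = 0.00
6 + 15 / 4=9.75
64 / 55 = 1.16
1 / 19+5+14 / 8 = 517 / 76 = 6.80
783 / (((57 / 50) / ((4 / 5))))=10440 / 19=549.47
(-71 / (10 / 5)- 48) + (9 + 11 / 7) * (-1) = -1317 / 14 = -94.07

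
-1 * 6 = -6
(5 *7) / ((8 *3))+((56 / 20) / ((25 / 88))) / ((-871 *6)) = 3805697 / 2613000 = 1.46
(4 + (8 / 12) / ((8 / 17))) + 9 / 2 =9.92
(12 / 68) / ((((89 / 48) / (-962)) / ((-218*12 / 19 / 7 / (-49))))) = -362389248 / 9860221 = -36.75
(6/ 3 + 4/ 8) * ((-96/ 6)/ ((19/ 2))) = -80/ 19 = -4.21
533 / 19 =28.05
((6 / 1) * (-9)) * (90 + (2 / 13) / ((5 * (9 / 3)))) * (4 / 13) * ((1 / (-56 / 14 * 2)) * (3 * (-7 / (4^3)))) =-207333 / 3380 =-61.34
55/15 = 11/3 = 3.67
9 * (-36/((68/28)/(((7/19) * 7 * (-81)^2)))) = -2257390.25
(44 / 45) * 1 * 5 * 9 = 44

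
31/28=1.11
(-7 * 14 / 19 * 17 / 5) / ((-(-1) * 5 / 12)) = -19992 / 475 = -42.09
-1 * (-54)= 54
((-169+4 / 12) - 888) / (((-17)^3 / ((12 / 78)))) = 6340 / 191607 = 0.03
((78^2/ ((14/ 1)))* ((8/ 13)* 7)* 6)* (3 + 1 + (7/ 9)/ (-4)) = 42744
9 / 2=4.50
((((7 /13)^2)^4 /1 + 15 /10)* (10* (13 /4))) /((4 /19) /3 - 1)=-700735703025 /13302685604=-52.68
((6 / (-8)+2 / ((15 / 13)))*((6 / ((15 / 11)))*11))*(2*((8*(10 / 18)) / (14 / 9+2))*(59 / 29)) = 421201 / 1740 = 242.07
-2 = -2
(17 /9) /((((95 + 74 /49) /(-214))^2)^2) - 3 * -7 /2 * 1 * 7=1072735793034790507 /9002222880488658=119.16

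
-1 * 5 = -5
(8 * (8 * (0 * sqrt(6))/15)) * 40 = 0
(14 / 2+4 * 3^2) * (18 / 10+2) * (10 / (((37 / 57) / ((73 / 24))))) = 1133179 / 148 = 7656.61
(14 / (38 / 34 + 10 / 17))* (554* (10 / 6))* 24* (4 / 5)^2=16877056 / 145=116393.49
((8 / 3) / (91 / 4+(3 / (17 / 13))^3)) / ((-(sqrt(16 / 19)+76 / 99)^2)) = -0.03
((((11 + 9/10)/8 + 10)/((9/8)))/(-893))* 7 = -6433/80370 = -0.08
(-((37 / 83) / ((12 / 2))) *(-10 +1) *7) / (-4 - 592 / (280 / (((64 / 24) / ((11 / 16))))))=-897435 / 2339272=-0.38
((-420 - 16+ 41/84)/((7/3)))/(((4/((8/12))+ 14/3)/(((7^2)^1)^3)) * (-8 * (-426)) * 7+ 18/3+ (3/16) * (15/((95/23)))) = -21.10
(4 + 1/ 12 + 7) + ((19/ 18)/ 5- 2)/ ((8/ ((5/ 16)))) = 25375/ 2304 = 11.01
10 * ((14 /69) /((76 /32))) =1120 /1311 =0.85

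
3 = 3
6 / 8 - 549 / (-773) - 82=-249029 / 3092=-80.54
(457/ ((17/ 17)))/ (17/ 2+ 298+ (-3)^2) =914/ 631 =1.45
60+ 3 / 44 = 2643 / 44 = 60.07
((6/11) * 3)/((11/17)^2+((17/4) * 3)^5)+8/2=4387351870340/1096836635873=4.00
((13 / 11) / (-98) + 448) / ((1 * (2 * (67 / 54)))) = 13039137 / 72226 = 180.53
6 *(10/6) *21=210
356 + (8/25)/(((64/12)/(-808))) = 7688/25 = 307.52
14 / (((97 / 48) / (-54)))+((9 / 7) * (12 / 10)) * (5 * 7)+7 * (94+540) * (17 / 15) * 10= 49977.23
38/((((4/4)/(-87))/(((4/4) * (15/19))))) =-2610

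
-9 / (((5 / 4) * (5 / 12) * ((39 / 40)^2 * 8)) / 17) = -6528 / 169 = -38.63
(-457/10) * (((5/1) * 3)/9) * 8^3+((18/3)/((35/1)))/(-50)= -38997.34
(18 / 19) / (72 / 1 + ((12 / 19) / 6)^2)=171 / 12998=0.01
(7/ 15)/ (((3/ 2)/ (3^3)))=42/ 5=8.40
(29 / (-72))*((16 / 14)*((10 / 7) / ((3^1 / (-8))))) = 2320 / 1323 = 1.75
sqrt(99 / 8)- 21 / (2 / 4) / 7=-6 + 3 * sqrt(22) / 4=-2.48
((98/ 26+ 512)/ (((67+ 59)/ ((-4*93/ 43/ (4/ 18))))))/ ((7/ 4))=-2494260/ 27391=-91.06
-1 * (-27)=27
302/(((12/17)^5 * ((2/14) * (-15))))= -1500788849/1866240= -804.18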